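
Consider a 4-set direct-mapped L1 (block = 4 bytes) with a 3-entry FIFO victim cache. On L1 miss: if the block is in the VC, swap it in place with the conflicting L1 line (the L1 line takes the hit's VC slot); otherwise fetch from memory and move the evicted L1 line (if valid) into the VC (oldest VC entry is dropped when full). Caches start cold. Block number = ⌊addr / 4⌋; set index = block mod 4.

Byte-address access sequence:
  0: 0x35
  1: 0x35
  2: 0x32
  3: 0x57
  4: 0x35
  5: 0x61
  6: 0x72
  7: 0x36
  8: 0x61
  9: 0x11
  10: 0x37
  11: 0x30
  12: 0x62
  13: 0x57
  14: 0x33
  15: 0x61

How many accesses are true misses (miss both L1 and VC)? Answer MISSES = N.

MISSES = 7

#0 0x35→b13/s1 MISS; vc=[]
#1 0x35→b13/s1 L1-HIT; vc=[]
#2 0x32→b12/s0 MISS; vc=[]
#3 0x57→b21/s1 MISS; vc=[13]
#4 0x35→b13/s1 VC-HIT; vc=[21]
#5 0x61→b24/s0 MISS; vc=[21,12]
#6 0x72→b28/s0 MISS; vc=[21,12,24]
#7 0x36→b13/s1 L1-HIT; vc=[21,12,24]
#8 0x61→b24/s0 VC-HIT; vc=[21,12,28]
#9 0x11→b4/s0 MISS; vc=[12,28,24]
#10 0x37→b13/s1 L1-HIT; vc=[12,28,24]
#11 0x30→b12/s0 VC-HIT; vc=[4,28,24]
#12 0x62→b24/s0 VC-HIT; vc=[4,28,12]
#13 0x57→b21/s1 MISS; vc=[28,12,13]
#14 0x33→b12/s0 VC-HIT; vc=[28,24,13]
#15 0x61→b24/s0 VC-HIT; vc=[28,12,13]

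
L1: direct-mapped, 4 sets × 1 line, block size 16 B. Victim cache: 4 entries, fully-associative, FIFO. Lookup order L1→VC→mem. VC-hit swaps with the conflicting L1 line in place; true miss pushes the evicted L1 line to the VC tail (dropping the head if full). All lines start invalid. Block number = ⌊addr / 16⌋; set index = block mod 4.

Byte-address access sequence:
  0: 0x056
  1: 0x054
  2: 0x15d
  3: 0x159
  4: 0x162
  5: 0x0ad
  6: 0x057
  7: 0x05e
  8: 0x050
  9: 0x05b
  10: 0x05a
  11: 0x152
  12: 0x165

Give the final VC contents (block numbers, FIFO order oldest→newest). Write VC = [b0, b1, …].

VC = [5, 10]

0: 0x56 (blk 5, set 1) → MISS  vc=[]
1: 0x54 (blk 5, set 1) → L1-HIT  vc=[]
2: 0x15d (blk 21, set 1) → MISS  vc=[5]
3: 0x159 (blk 21, set 1) → L1-HIT  vc=[5]
4: 0x162 (blk 22, set 2) → MISS  vc=[5]
5: 0xad (blk 10, set 2) → MISS  vc=[5, 22]
6: 0x57 (blk 5, set 1) → VC-HIT  vc=[21, 22]
7: 0x5e (blk 5, set 1) → L1-HIT  vc=[21, 22]
8: 0x50 (blk 5, set 1) → L1-HIT  vc=[21, 22]
9: 0x5b (blk 5, set 1) → L1-HIT  vc=[21, 22]
10: 0x5a (blk 5, set 1) → L1-HIT  vc=[21, 22]
11: 0x152 (blk 21, set 1) → VC-HIT  vc=[5, 22]
12: 0x165 (blk 22, set 2) → VC-HIT  vc=[5, 10]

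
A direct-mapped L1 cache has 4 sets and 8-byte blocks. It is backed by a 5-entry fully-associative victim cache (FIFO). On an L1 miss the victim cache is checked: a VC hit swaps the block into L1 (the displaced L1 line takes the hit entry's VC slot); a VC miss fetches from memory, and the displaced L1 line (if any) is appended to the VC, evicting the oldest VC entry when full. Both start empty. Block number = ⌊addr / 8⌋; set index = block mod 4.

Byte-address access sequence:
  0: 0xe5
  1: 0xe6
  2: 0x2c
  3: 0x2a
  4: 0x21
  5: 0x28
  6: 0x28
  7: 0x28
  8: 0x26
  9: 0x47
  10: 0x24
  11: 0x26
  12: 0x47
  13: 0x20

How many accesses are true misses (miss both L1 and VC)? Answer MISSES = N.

MISSES = 4

#0 0xe5→b28/s0 MISS; vc=[]
#1 0xe6→b28/s0 L1-HIT; vc=[]
#2 0x2c→b5/s1 MISS; vc=[]
#3 0x2a→b5/s1 L1-HIT; vc=[]
#4 0x21→b4/s0 MISS; vc=[28]
#5 0x28→b5/s1 L1-HIT; vc=[28]
#6 0x28→b5/s1 L1-HIT; vc=[28]
#7 0x28→b5/s1 L1-HIT; vc=[28]
#8 0x26→b4/s0 L1-HIT; vc=[28]
#9 0x47→b8/s0 MISS; vc=[28,4]
#10 0x24→b4/s0 VC-HIT; vc=[28,8]
#11 0x26→b4/s0 L1-HIT; vc=[28,8]
#12 0x47→b8/s0 VC-HIT; vc=[28,4]
#13 0x20→b4/s0 VC-HIT; vc=[28,8]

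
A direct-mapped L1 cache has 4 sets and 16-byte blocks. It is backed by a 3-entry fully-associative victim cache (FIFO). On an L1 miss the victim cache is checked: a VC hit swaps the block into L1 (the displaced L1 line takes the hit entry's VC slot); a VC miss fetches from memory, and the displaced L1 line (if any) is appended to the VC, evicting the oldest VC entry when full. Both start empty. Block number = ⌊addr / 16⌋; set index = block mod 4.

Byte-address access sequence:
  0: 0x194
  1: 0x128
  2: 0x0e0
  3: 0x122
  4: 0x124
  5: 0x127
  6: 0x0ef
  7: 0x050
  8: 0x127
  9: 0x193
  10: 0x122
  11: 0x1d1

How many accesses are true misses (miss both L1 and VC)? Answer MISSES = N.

0: 0x194 (blk 25, set 1) → MISS  vc=[]
1: 0x128 (blk 18, set 2) → MISS  vc=[]
2: 0xe0 (blk 14, set 2) → MISS  vc=[18]
3: 0x122 (blk 18, set 2) → VC-HIT  vc=[14]
4: 0x124 (blk 18, set 2) → L1-HIT  vc=[14]
5: 0x127 (blk 18, set 2) → L1-HIT  vc=[14]
6: 0xef (blk 14, set 2) → VC-HIT  vc=[18]
7: 0x50 (blk 5, set 1) → MISS  vc=[18, 25]
8: 0x127 (blk 18, set 2) → VC-HIT  vc=[14, 25]
9: 0x193 (blk 25, set 1) → VC-HIT  vc=[14, 5]
10: 0x122 (blk 18, set 2) → L1-HIT  vc=[14, 5]
11: 0x1d1 (blk 29, set 1) → MISS  vc=[14, 5, 25]

MISSES = 5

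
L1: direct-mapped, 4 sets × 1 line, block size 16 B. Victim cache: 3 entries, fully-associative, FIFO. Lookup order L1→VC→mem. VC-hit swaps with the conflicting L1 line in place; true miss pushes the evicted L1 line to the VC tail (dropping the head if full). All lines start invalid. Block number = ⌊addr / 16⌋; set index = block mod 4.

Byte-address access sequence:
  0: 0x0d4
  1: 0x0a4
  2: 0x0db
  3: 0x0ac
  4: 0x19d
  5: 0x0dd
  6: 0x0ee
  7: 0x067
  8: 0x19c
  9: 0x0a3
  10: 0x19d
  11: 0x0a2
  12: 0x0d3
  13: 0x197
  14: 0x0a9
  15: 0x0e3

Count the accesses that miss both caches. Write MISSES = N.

  [0] addr=0xd4 blk=13 s=1: MISS | VC []
  [1] addr=0xa4 blk=10 s=2: MISS | VC []
  [2] addr=0xdb blk=13 s=1: L1-HIT | VC []
  [3] addr=0xac blk=10 s=2: L1-HIT | VC []
  [4] addr=0x19d blk=25 s=1: MISS | VC [13]
  [5] addr=0xdd blk=13 s=1: VC-HIT | VC [25]
  [6] addr=0xee blk=14 s=2: MISS | VC [25, 10]
  [7] addr=0x67 blk=6 s=2: MISS | VC [25, 10, 14]
  [8] addr=0x19c blk=25 s=1: VC-HIT | VC [13, 10, 14]
  [9] addr=0xa3 blk=10 s=2: VC-HIT | VC [13, 6, 14]
  [10] addr=0x19d blk=25 s=1: L1-HIT | VC [13, 6, 14]
  [11] addr=0xa2 blk=10 s=2: L1-HIT | VC [13, 6, 14]
  [12] addr=0xd3 blk=13 s=1: VC-HIT | VC [25, 6, 14]
  [13] addr=0x197 blk=25 s=1: VC-HIT | VC [13, 6, 14]
  [14] addr=0xa9 blk=10 s=2: L1-HIT | VC [13, 6, 14]
  [15] addr=0xe3 blk=14 s=2: VC-HIT | VC [13, 6, 10]

MISSES = 5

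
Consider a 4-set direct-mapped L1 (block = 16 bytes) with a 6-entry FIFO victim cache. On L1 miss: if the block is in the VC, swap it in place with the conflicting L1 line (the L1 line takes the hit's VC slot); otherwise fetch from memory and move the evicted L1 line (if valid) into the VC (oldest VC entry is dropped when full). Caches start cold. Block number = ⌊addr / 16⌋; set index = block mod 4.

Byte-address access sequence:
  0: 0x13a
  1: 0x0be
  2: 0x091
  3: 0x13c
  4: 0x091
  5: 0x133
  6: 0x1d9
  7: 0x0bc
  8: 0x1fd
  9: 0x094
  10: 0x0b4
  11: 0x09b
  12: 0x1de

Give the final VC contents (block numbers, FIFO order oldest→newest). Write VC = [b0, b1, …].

VC = [19, 9, 31]

0: 0x13a (blk 19, set 3) → MISS  vc=[]
1: 0xbe (blk 11, set 3) → MISS  vc=[19]
2: 0x91 (blk 9, set 1) → MISS  vc=[19]
3: 0x13c (blk 19, set 3) → VC-HIT  vc=[11]
4: 0x91 (blk 9, set 1) → L1-HIT  vc=[11]
5: 0x133 (blk 19, set 3) → L1-HIT  vc=[11]
6: 0x1d9 (blk 29, set 1) → MISS  vc=[11, 9]
7: 0xbc (blk 11, set 3) → VC-HIT  vc=[19, 9]
8: 0x1fd (blk 31, set 3) → MISS  vc=[19, 9, 11]
9: 0x94 (blk 9, set 1) → VC-HIT  vc=[19, 29, 11]
10: 0xb4 (blk 11, set 3) → VC-HIT  vc=[19, 29, 31]
11: 0x9b (blk 9, set 1) → L1-HIT  vc=[19, 29, 31]
12: 0x1de (blk 29, set 1) → VC-HIT  vc=[19, 9, 31]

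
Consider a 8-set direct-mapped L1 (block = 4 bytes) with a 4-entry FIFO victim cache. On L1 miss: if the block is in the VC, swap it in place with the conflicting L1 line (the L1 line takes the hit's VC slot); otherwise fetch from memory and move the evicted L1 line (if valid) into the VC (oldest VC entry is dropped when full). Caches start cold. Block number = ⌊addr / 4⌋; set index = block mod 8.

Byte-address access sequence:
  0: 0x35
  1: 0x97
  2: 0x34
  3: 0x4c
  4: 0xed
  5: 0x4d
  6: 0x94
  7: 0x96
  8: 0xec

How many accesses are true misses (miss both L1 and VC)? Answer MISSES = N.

MISSES = 4

0: 0x35 (blk 13, set 5) → MISS  vc=[]
1: 0x97 (blk 37, set 5) → MISS  vc=[13]
2: 0x34 (blk 13, set 5) → VC-HIT  vc=[37]
3: 0x4c (blk 19, set 3) → MISS  vc=[37]
4: 0xed (blk 59, set 3) → MISS  vc=[37, 19]
5: 0x4d (blk 19, set 3) → VC-HIT  vc=[37, 59]
6: 0x94 (blk 37, set 5) → VC-HIT  vc=[13, 59]
7: 0x96 (blk 37, set 5) → L1-HIT  vc=[13, 59]
8: 0xec (blk 59, set 3) → VC-HIT  vc=[13, 19]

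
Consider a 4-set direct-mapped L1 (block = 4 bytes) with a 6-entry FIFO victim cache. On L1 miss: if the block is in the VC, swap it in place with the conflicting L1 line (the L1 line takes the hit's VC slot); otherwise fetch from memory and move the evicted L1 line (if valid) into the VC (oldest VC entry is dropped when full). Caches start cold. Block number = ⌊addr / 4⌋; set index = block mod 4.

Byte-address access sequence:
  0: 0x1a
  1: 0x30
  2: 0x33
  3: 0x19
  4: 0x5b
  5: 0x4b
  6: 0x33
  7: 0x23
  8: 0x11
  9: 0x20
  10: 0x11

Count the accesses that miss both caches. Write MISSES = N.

  [0] addr=0x1a blk=6 s=2: MISS | VC []
  [1] addr=0x30 blk=12 s=0: MISS | VC []
  [2] addr=0x33 blk=12 s=0: L1-HIT | VC []
  [3] addr=0x19 blk=6 s=2: L1-HIT | VC []
  [4] addr=0x5b blk=22 s=2: MISS | VC [6]
  [5] addr=0x4b blk=18 s=2: MISS | VC [6, 22]
  [6] addr=0x33 blk=12 s=0: L1-HIT | VC [6, 22]
  [7] addr=0x23 blk=8 s=0: MISS | VC [6, 22, 12]
  [8] addr=0x11 blk=4 s=0: MISS | VC [6, 22, 12, 8]
  [9] addr=0x20 blk=8 s=0: VC-HIT | VC [6, 22, 12, 4]
  [10] addr=0x11 blk=4 s=0: VC-HIT | VC [6, 22, 12, 8]

MISSES = 6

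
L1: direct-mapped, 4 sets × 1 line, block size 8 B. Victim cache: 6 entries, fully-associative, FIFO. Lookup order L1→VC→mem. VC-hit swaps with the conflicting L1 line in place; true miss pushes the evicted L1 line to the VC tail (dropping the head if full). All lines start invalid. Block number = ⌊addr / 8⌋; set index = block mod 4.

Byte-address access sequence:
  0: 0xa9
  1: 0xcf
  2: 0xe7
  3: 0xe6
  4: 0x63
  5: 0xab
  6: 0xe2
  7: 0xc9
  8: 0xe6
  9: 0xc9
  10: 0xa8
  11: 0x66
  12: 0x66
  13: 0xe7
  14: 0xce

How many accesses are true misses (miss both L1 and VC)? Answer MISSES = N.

#0 0xa9→b21/s1 MISS; vc=[]
#1 0xcf→b25/s1 MISS; vc=[21]
#2 0xe7→b28/s0 MISS; vc=[21]
#3 0xe6→b28/s0 L1-HIT; vc=[21]
#4 0x63→b12/s0 MISS; vc=[21,28]
#5 0xab→b21/s1 VC-HIT; vc=[25,28]
#6 0xe2→b28/s0 VC-HIT; vc=[25,12]
#7 0xc9→b25/s1 VC-HIT; vc=[21,12]
#8 0xe6→b28/s0 L1-HIT; vc=[21,12]
#9 0xc9→b25/s1 L1-HIT; vc=[21,12]
#10 0xa8→b21/s1 VC-HIT; vc=[25,12]
#11 0x66→b12/s0 VC-HIT; vc=[25,28]
#12 0x66→b12/s0 L1-HIT; vc=[25,28]
#13 0xe7→b28/s0 VC-HIT; vc=[25,12]
#14 0xce→b25/s1 VC-HIT; vc=[21,12]

MISSES = 4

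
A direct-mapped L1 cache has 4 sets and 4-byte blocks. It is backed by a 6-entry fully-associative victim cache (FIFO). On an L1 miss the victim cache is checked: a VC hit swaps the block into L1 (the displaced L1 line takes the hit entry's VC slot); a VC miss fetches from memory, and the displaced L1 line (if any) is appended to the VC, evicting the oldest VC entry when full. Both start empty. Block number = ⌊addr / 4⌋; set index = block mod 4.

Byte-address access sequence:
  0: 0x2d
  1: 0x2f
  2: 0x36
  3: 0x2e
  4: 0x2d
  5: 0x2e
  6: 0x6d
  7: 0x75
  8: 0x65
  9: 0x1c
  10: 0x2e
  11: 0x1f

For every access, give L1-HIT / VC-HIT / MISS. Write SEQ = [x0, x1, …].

SEQ = [MISS, L1-HIT, MISS, L1-HIT, L1-HIT, L1-HIT, MISS, MISS, MISS, MISS, VC-HIT, VC-HIT]

  [0] addr=0x2d blk=11 s=3: MISS | VC []
  [1] addr=0x2f blk=11 s=3: L1-HIT | VC []
  [2] addr=0x36 blk=13 s=1: MISS | VC []
  [3] addr=0x2e blk=11 s=3: L1-HIT | VC []
  [4] addr=0x2d blk=11 s=3: L1-HIT | VC []
  [5] addr=0x2e blk=11 s=3: L1-HIT | VC []
  [6] addr=0x6d blk=27 s=3: MISS | VC [11]
  [7] addr=0x75 blk=29 s=1: MISS | VC [11, 13]
  [8] addr=0x65 blk=25 s=1: MISS | VC [11, 13, 29]
  [9] addr=0x1c blk=7 s=3: MISS | VC [11, 13, 29, 27]
  [10] addr=0x2e blk=11 s=3: VC-HIT | VC [7, 13, 29, 27]
  [11] addr=0x1f blk=7 s=3: VC-HIT | VC [11, 13, 29, 27]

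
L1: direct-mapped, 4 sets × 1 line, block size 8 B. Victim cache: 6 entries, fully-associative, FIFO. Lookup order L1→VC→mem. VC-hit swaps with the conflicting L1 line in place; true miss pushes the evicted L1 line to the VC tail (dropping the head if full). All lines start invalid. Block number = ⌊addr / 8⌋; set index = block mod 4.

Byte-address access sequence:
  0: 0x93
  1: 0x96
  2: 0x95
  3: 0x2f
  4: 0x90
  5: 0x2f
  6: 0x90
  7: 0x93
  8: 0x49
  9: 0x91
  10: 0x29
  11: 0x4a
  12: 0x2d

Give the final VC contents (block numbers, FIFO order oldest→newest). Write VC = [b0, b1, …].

  [0] addr=0x93 blk=18 s=2: MISS | VC []
  [1] addr=0x96 blk=18 s=2: L1-HIT | VC []
  [2] addr=0x95 blk=18 s=2: L1-HIT | VC []
  [3] addr=0x2f blk=5 s=1: MISS | VC []
  [4] addr=0x90 blk=18 s=2: L1-HIT | VC []
  [5] addr=0x2f blk=5 s=1: L1-HIT | VC []
  [6] addr=0x90 blk=18 s=2: L1-HIT | VC []
  [7] addr=0x93 blk=18 s=2: L1-HIT | VC []
  [8] addr=0x49 blk=9 s=1: MISS | VC [5]
  [9] addr=0x91 blk=18 s=2: L1-HIT | VC [5]
  [10] addr=0x29 blk=5 s=1: VC-HIT | VC [9]
  [11] addr=0x4a blk=9 s=1: VC-HIT | VC [5]
  [12] addr=0x2d blk=5 s=1: VC-HIT | VC [9]

VC = [9]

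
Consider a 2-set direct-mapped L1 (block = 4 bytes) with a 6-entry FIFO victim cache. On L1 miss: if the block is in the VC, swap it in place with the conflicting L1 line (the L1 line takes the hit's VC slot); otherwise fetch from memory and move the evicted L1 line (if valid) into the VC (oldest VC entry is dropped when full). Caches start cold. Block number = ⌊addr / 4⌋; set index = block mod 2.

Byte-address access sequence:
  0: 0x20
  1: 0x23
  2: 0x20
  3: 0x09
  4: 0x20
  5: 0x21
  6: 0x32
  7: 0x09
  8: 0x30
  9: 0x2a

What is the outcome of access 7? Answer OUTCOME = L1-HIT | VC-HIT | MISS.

#0 0x20→b8/s0 MISS; vc=[]
#1 0x23→b8/s0 L1-HIT; vc=[]
#2 0x20→b8/s0 L1-HIT; vc=[]
#3 0x9→b2/s0 MISS; vc=[8]
#4 0x20→b8/s0 VC-HIT; vc=[2]
#5 0x21→b8/s0 L1-HIT; vc=[2]
#6 0x32→b12/s0 MISS; vc=[2,8]
#7 0x9→b2/s0 VC-HIT; vc=[12,8]
#8 0x30→b12/s0 VC-HIT; vc=[2,8]
#9 0x2a→b10/s0 MISS; vc=[2,8,12]

OUTCOME = VC-HIT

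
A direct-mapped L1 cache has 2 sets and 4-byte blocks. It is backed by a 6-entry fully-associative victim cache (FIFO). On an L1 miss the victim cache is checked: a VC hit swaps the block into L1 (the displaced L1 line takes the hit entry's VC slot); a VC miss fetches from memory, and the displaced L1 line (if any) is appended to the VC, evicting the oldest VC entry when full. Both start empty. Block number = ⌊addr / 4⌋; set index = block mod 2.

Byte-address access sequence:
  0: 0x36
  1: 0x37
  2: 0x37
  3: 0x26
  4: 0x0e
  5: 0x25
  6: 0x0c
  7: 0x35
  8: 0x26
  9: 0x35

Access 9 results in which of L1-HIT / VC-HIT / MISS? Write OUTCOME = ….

OUTCOME = VC-HIT

0: 0x36 (blk 13, set 1) → MISS  vc=[]
1: 0x37 (blk 13, set 1) → L1-HIT  vc=[]
2: 0x37 (blk 13, set 1) → L1-HIT  vc=[]
3: 0x26 (blk 9, set 1) → MISS  vc=[13]
4: 0xe (blk 3, set 1) → MISS  vc=[13, 9]
5: 0x25 (blk 9, set 1) → VC-HIT  vc=[13, 3]
6: 0xc (blk 3, set 1) → VC-HIT  vc=[13, 9]
7: 0x35 (blk 13, set 1) → VC-HIT  vc=[3, 9]
8: 0x26 (blk 9, set 1) → VC-HIT  vc=[3, 13]
9: 0x35 (blk 13, set 1) → VC-HIT  vc=[3, 9]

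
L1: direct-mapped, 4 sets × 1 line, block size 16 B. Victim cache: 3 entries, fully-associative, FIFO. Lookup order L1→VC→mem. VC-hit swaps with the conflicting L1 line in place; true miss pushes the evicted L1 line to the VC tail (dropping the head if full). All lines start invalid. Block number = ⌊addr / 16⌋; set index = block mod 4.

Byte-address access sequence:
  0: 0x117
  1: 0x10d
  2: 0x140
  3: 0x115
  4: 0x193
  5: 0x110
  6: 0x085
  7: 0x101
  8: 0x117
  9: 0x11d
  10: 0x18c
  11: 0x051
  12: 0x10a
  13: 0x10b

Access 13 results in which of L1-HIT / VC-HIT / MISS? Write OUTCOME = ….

OUTCOME = L1-HIT

#0 0x117→b17/s1 MISS; vc=[]
#1 0x10d→b16/s0 MISS; vc=[]
#2 0x140→b20/s0 MISS; vc=[16]
#3 0x115→b17/s1 L1-HIT; vc=[16]
#4 0x193→b25/s1 MISS; vc=[16,17]
#5 0x110→b17/s1 VC-HIT; vc=[16,25]
#6 0x85→b8/s0 MISS; vc=[16,25,20]
#7 0x101→b16/s0 VC-HIT; vc=[8,25,20]
#8 0x117→b17/s1 L1-HIT; vc=[8,25,20]
#9 0x11d→b17/s1 L1-HIT; vc=[8,25,20]
#10 0x18c→b24/s0 MISS; vc=[25,20,16]
#11 0x51→b5/s1 MISS; vc=[20,16,17]
#12 0x10a→b16/s0 VC-HIT; vc=[20,24,17]
#13 0x10b→b16/s0 L1-HIT; vc=[20,24,17]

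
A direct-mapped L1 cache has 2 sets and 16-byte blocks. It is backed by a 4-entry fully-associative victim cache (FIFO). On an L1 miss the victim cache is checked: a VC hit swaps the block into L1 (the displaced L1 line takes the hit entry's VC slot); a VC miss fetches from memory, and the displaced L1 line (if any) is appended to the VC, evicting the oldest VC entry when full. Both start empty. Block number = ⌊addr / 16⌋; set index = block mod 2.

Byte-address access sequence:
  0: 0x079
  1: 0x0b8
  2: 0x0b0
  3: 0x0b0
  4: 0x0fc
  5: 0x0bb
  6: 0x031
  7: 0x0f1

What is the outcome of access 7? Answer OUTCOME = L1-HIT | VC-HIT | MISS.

  [0] addr=0x79 blk=7 s=1: MISS | VC []
  [1] addr=0xb8 blk=11 s=1: MISS | VC [7]
  [2] addr=0xb0 blk=11 s=1: L1-HIT | VC [7]
  [3] addr=0xb0 blk=11 s=1: L1-HIT | VC [7]
  [4] addr=0xfc blk=15 s=1: MISS | VC [7, 11]
  [5] addr=0xbb blk=11 s=1: VC-HIT | VC [7, 15]
  [6] addr=0x31 blk=3 s=1: MISS | VC [7, 15, 11]
  [7] addr=0xf1 blk=15 s=1: VC-HIT | VC [7, 3, 11]

OUTCOME = VC-HIT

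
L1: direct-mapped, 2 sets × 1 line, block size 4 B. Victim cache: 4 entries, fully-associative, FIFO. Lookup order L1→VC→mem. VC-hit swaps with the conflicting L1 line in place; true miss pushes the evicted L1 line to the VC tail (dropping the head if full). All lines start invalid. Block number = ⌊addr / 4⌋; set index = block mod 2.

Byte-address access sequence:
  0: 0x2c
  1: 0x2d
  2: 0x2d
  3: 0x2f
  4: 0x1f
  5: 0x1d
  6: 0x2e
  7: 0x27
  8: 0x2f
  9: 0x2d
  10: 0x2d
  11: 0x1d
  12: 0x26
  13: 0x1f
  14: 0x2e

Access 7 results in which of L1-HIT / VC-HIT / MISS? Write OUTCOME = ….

OUTCOME = MISS

0: 0x2c (blk 11, set 1) → MISS  vc=[]
1: 0x2d (blk 11, set 1) → L1-HIT  vc=[]
2: 0x2d (blk 11, set 1) → L1-HIT  vc=[]
3: 0x2f (blk 11, set 1) → L1-HIT  vc=[]
4: 0x1f (blk 7, set 1) → MISS  vc=[11]
5: 0x1d (blk 7, set 1) → L1-HIT  vc=[11]
6: 0x2e (blk 11, set 1) → VC-HIT  vc=[7]
7: 0x27 (blk 9, set 1) → MISS  vc=[7, 11]
8: 0x2f (blk 11, set 1) → VC-HIT  vc=[7, 9]
9: 0x2d (blk 11, set 1) → L1-HIT  vc=[7, 9]
10: 0x2d (blk 11, set 1) → L1-HIT  vc=[7, 9]
11: 0x1d (blk 7, set 1) → VC-HIT  vc=[11, 9]
12: 0x26 (blk 9, set 1) → VC-HIT  vc=[11, 7]
13: 0x1f (blk 7, set 1) → VC-HIT  vc=[11, 9]
14: 0x2e (blk 11, set 1) → VC-HIT  vc=[7, 9]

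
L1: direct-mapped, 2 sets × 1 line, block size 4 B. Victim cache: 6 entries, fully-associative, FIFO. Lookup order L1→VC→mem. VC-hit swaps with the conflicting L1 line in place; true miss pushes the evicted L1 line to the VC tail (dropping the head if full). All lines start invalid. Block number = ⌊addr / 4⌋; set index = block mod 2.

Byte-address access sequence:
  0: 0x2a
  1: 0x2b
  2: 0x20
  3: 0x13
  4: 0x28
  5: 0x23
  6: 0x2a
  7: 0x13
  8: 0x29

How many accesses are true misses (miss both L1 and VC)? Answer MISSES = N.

0: 0x2a (blk 10, set 0) → MISS  vc=[]
1: 0x2b (blk 10, set 0) → L1-HIT  vc=[]
2: 0x20 (blk 8, set 0) → MISS  vc=[10]
3: 0x13 (blk 4, set 0) → MISS  vc=[10, 8]
4: 0x28 (blk 10, set 0) → VC-HIT  vc=[4, 8]
5: 0x23 (blk 8, set 0) → VC-HIT  vc=[4, 10]
6: 0x2a (blk 10, set 0) → VC-HIT  vc=[4, 8]
7: 0x13 (blk 4, set 0) → VC-HIT  vc=[10, 8]
8: 0x29 (blk 10, set 0) → VC-HIT  vc=[4, 8]

MISSES = 3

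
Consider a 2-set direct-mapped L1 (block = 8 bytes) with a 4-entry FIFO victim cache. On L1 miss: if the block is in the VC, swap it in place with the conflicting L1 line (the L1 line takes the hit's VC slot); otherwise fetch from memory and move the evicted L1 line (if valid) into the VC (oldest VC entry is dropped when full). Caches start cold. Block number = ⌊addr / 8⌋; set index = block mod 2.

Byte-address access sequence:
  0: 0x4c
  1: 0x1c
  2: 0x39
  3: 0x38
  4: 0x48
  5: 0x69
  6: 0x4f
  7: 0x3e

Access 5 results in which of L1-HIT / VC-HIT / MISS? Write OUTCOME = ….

  [0] addr=0x4c blk=9 s=1: MISS | VC []
  [1] addr=0x1c blk=3 s=1: MISS | VC [9]
  [2] addr=0x39 blk=7 s=1: MISS | VC [9, 3]
  [3] addr=0x38 blk=7 s=1: L1-HIT | VC [9, 3]
  [4] addr=0x48 blk=9 s=1: VC-HIT | VC [7, 3]
  [5] addr=0x69 blk=13 s=1: MISS | VC [7, 3, 9]
  [6] addr=0x4f blk=9 s=1: VC-HIT | VC [7, 3, 13]
  [7] addr=0x3e blk=7 s=1: VC-HIT | VC [9, 3, 13]

OUTCOME = MISS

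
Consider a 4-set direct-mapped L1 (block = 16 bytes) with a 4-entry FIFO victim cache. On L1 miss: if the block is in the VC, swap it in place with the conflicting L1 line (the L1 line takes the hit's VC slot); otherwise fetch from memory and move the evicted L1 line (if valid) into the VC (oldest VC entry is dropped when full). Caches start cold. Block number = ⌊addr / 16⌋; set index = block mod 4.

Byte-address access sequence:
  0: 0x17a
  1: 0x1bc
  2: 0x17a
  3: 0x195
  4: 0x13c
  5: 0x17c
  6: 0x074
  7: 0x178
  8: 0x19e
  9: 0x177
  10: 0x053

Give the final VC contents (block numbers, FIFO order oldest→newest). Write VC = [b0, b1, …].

VC = [27, 19, 7, 25]

0: 0x17a (blk 23, set 3) → MISS  vc=[]
1: 0x1bc (blk 27, set 3) → MISS  vc=[23]
2: 0x17a (blk 23, set 3) → VC-HIT  vc=[27]
3: 0x195 (blk 25, set 1) → MISS  vc=[27]
4: 0x13c (blk 19, set 3) → MISS  vc=[27, 23]
5: 0x17c (blk 23, set 3) → VC-HIT  vc=[27, 19]
6: 0x74 (blk 7, set 3) → MISS  vc=[27, 19, 23]
7: 0x178 (blk 23, set 3) → VC-HIT  vc=[27, 19, 7]
8: 0x19e (blk 25, set 1) → L1-HIT  vc=[27, 19, 7]
9: 0x177 (blk 23, set 3) → L1-HIT  vc=[27, 19, 7]
10: 0x53 (blk 5, set 1) → MISS  vc=[27, 19, 7, 25]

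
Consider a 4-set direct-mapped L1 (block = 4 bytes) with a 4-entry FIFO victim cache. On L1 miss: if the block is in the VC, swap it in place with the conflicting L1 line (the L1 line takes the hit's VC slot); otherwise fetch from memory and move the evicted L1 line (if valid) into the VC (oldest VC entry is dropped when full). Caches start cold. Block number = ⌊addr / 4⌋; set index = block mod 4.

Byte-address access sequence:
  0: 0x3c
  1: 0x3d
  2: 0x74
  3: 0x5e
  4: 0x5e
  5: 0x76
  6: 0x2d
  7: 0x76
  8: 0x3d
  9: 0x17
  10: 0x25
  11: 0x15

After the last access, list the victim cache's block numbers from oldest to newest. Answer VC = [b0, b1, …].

#0 0x3c→b15/s3 MISS; vc=[]
#1 0x3d→b15/s3 L1-HIT; vc=[]
#2 0x74→b29/s1 MISS; vc=[]
#3 0x5e→b23/s3 MISS; vc=[15]
#4 0x5e→b23/s3 L1-HIT; vc=[15]
#5 0x76→b29/s1 L1-HIT; vc=[15]
#6 0x2d→b11/s3 MISS; vc=[15,23]
#7 0x76→b29/s1 L1-HIT; vc=[15,23]
#8 0x3d→b15/s3 VC-HIT; vc=[11,23]
#9 0x17→b5/s1 MISS; vc=[11,23,29]
#10 0x25→b9/s1 MISS; vc=[11,23,29,5]
#11 0x15→b5/s1 VC-HIT; vc=[11,23,29,9]

VC = [11, 23, 29, 9]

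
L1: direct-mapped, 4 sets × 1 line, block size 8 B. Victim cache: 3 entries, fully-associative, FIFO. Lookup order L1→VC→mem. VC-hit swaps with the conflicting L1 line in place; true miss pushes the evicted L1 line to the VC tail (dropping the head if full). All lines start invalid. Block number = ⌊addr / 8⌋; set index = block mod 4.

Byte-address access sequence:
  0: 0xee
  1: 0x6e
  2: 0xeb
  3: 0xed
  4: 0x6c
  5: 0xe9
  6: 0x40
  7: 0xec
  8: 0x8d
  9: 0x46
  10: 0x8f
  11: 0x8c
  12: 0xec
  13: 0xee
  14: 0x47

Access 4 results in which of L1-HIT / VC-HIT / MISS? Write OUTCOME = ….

OUTCOME = VC-HIT

  [0] addr=0xee blk=29 s=1: MISS | VC []
  [1] addr=0x6e blk=13 s=1: MISS | VC [29]
  [2] addr=0xeb blk=29 s=1: VC-HIT | VC [13]
  [3] addr=0xed blk=29 s=1: L1-HIT | VC [13]
  [4] addr=0x6c blk=13 s=1: VC-HIT | VC [29]
  [5] addr=0xe9 blk=29 s=1: VC-HIT | VC [13]
  [6] addr=0x40 blk=8 s=0: MISS | VC [13]
  [7] addr=0xec blk=29 s=1: L1-HIT | VC [13]
  [8] addr=0x8d blk=17 s=1: MISS | VC [13, 29]
  [9] addr=0x46 blk=8 s=0: L1-HIT | VC [13, 29]
  [10] addr=0x8f blk=17 s=1: L1-HIT | VC [13, 29]
  [11] addr=0x8c blk=17 s=1: L1-HIT | VC [13, 29]
  [12] addr=0xec blk=29 s=1: VC-HIT | VC [13, 17]
  [13] addr=0xee blk=29 s=1: L1-HIT | VC [13, 17]
  [14] addr=0x47 blk=8 s=0: L1-HIT | VC [13, 17]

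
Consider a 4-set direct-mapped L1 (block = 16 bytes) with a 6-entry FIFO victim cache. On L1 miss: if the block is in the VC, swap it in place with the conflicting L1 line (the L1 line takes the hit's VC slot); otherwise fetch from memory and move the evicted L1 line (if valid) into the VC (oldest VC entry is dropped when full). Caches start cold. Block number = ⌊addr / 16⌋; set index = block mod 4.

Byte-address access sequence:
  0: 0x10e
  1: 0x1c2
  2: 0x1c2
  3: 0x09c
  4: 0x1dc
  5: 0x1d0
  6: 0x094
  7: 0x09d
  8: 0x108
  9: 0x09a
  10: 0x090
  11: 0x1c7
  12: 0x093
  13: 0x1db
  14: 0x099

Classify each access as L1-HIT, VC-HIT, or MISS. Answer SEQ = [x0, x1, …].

#0 0x10e→b16/s0 MISS; vc=[]
#1 0x1c2→b28/s0 MISS; vc=[16]
#2 0x1c2→b28/s0 L1-HIT; vc=[16]
#3 0x9c→b9/s1 MISS; vc=[16]
#4 0x1dc→b29/s1 MISS; vc=[16,9]
#5 0x1d0→b29/s1 L1-HIT; vc=[16,9]
#6 0x94→b9/s1 VC-HIT; vc=[16,29]
#7 0x9d→b9/s1 L1-HIT; vc=[16,29]
#8 0x108→b16/s0 VC-HIT; vc=[28,29]
#9 0x9a→b9/s1 L1-HIT; vc=[28,29]
#10 0x90→b9/s1 L1-HIT; vc=[28,29]
#11 0x1c7→b28/s0 VC-HIT; vc=[16,29]
#12 0x93→b9/s1 L1-HIT; vc=[16,29]
#13 0x1db→b29/s1 VC-HIT; vc=[16,9]
#14 0x99→b9/s1 VC-HIT; vc=[16,29]

SEQ = [MISS, MISS, L1-HIT, MISS, MISS, L1-HIT, VC-HIT, L1-HIT, VC-HIT, L1-HIT, L1-HIT, VC-HIT, L1-HIT, VC-HIT, VC-HIT]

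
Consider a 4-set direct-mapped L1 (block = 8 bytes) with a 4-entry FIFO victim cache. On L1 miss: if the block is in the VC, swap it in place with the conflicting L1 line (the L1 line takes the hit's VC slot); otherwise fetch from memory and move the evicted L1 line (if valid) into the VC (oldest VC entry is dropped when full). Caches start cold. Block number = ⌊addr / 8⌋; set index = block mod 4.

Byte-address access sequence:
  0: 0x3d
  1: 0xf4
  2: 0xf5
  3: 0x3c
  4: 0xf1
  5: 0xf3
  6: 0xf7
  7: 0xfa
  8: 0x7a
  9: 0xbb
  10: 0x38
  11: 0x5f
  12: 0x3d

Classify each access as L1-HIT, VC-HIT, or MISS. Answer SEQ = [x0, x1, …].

SEQ = [MISS, MISS, L1-HIT, L1-HIT, L1-HIT, L1-HIT, L1-HIT, MISS, MISS, MISS, VC-HIT, MISS, VC-HIT]

  [0] addr=0x3d blk=7 s=3: MISS | VC []
  [1] addr=0xf4 blk=30 s=2: MISS | VC []
  [2] addr=0xf5 blk=30 s=2: L1-HIT | VC []
  [3] addr=0x3c blk=7 s=3: L1-HIT | VC []
  [4] addr=0xf1 blk=30 s=2: L1-HIT | VC []
  [5] addr=0xf3 blk=30 s=2: L1-HIT | VC []
  [6] addr=0xf7 blk=30 s=2: L1-HIT | VC []
  [7] addr=0xfa blk=31 s=3: MISS | VC [7]
  [8] addr=0x7a blk=15 s=3: MISS | VC [7, 31]
  [9] addr=0xbb blk=23 s=3: MISS | VC [7, 31, 15]
  [10] addr=0x38 blk=7 s=3: VC-HIT | VC [23, 31, 15]
  [11] addr=0x5f blk=11 s=3: MISS | VC [23, 31, 15, 7]
  [12] addr=0x3d blk=7 s=3: VC-HIT | VC [23, 31, 15, 11]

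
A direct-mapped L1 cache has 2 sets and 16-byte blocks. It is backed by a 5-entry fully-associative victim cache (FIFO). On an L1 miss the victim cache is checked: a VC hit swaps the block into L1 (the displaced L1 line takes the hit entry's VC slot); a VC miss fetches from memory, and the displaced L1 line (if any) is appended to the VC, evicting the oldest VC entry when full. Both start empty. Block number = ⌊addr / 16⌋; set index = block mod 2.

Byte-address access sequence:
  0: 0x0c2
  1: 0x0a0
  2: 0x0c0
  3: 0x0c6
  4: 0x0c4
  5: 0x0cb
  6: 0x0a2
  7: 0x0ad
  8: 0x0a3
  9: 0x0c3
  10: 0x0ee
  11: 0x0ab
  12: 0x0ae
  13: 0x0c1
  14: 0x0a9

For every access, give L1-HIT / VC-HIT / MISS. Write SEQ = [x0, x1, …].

SEQ = [MISS, MISS, VC-HIT, L1-HIT, L1-HIT, L1-HIT, VC-HIT, L1-HIT, L1-HIT, VC-HIT, MISS, VC-HIT, L1-HIT, VC-HIT, VC-HIT]

0: 0xc2 (blk 12, set 0) → MISS  vc=[]
1: 0xa0 (blk 10, set 0) → MISS  vc=[12]
2: 0xc0 (blk 12, set 0) → VC-HIT  vc=[10]
3: 0xc6 (blk 12, set 0) → L1-HIT  vc=[10]
4: 0xc4 (blk 12, set 0) → L1-HIT  vc=[10]
5: 0xcb (blk 12, set 0) → L1-HIT  vc=[10]
6: 0xa2 (blk 10, set 0) → VC-HIT  vc=[12]
7: 0xad (blk 10, set 0) → L1-HIT  vc=[12]
8: 0xa3 (blk 10, set 0) → L1-HIT  vc=[12]
9: 0xc3 (blk 12, set 0) → VC-HIT  vc=[10]
10: 0xee (blk 14, set 0) → MISS  vc=[10, 12]
11: 0xab (blk 10, set 0) → VC-HIT  vc=[14, 12]
12: 0xae (blk 10, set 0) → L1-HIT  vc=[14, 12]
13: 0xc1 (blk 12, set 0) → VC-HIT  vc=[14, 10]
14: 0xa9 (blk 10, set 0) → VC-HIT  vc=[14, 12]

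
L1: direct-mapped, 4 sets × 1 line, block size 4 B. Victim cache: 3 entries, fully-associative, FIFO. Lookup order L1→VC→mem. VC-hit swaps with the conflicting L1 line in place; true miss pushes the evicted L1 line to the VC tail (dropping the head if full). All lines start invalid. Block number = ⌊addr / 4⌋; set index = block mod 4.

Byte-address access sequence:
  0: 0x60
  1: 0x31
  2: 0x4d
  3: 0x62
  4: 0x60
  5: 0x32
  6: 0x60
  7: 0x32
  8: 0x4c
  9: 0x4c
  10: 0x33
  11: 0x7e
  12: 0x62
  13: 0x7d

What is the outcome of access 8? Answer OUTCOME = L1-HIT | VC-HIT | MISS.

0: 0x60 (blk 24, set 0) → MISS  vc=[]
1: 0x31 (blk 12, set 0) → MISS  vc=[24]
2: 0x4d (blk 19, set 3) → MISS  vc=[24]
3: 0x62 (blk 24, set 0) → VC-HIT  vc=[12]
4: 0x60 (blk 24, set 0) → L1-HIT  vc=[12]
5: 0x32 (blk 12, set 0) → VC-HIT  vc=[24]
6: 0x60 (blk 24, set 0) → VC-HIT  vc=[12]
7: 0x32 (blk 12, set 0) → VC-HIT  vc=[24]
8: 0x4c (blk 19, set 3) → L1-HIT  vc=[24]
9: 0x4c (blk 19, set 3) → L1-HIT  vc=[24]
10: 0x33 (blk 12, set 0) → L1-HIT  vc=[24]
11: 0x7e (blk 31, set 3) → MISS  vc=[24, 19]
12: 0x62 (blk 24, set 0) → VC-HIT  vc=[12, 19]
13: 0x7d (blk 31, set 3) → L1-HIT  vc=[12, 19]

OUTCOME = L1-HIT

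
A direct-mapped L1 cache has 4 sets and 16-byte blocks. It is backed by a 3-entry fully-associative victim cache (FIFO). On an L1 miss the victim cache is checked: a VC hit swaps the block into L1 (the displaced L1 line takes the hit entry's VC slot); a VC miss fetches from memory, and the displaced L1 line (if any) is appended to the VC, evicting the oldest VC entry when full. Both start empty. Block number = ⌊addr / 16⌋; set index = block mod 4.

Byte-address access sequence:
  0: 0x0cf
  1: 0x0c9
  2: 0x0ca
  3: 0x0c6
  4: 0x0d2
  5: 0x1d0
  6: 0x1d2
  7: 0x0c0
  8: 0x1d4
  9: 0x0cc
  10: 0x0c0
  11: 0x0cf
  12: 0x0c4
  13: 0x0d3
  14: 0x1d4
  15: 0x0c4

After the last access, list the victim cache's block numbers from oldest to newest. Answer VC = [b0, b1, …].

VC = [13]

#0 0xcf→b12/s0 MISS; vc=[]
#1 0xc9→b12/s0 L1-HIT; vc=[]
#2 0xca→b12/s0 L1-HIT; vc=[]
#3 0xc6→b12/s0 L1-HIT; vc=[]
#4 0xd2→b13/s1 MISS; vc=[]
#5 0x1d0→b29/s1 MISS; vc=[13]
#6 0x1d2→b29/s1 L1-HIT; vc=[13]
#7 0xc0→b12/s0 L1-HIT; vc=[13]
#8 0x1d4→b29/s1 L1-HIT; vc=[13]
#9 0xcc→b12/s0 L1-HIT; vc=[13]
#10 0xc0→b12/s0 L1-HIT; vc=[13]
#11 0xcf→b12/s0 L1-HIT; vc=[13]
#12 0xc4→b12/s0 L1-HIT; vc=[13]
#13 0xd3→b13/s1 VC-HIT; vc=[29]
#14 0x1d4→b29/s1 VC-HIT; vc=[13]
#15 0xc4→b12/s0 L1-HIT; vc=[13]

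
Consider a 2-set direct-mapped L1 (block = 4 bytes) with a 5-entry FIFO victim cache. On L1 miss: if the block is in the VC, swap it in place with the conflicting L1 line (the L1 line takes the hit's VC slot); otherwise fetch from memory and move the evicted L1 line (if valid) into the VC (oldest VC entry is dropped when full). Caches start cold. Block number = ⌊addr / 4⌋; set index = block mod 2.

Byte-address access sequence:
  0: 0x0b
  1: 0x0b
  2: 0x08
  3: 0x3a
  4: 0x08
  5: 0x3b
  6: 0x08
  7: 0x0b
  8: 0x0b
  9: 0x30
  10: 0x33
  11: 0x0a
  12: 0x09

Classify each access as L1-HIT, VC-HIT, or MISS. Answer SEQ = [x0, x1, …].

SEQ = [MISS, L1-HIT, L1-HIT, MISS, VC-HIT, VC-HIT, VC-HIT, L1-HIT, L1-HIT, MISS, L1-HIT, VC-HIT, L1-HIT]

  [0] addr=0xb blk=2 s=0: MISS | VC []
  [1] addr=0xb blk=2 s=0: L1-HIT | VC []
  [2] addr=0x8 blk=2 s=0: L1-HIT | VC []
  [3] addr=0x3a blk=14 s=0: MISS | VC [2]
  [4] addr=0x8 blk=2 s=0: VC-HIT | VC [14]
  [5] addr=0x3b blk=14 s=0: VC-HIT | VC [2]
  [6] addr=0x8 blk=2 s=0: VC-HIT | VC [14]
  [7] addr=0xb blk=2 s=0: L1-HIT | VC [14]
  [8] addr=0xb blk=2 s=0: L1-HIT | VC [14]
  [9] addr=0x30 blk=12 s=0: MISS | VC [14, 2]
  [10] addr=0x33 blk=12 s=0: L1-HIT | VC [14, 2]
  [11] addr=0xa blk=2 s=0: VC-HIT | VC [14, 12]
  [12] addr=0x9 blk=2 s=0: L1-HIT | VC [14, 12]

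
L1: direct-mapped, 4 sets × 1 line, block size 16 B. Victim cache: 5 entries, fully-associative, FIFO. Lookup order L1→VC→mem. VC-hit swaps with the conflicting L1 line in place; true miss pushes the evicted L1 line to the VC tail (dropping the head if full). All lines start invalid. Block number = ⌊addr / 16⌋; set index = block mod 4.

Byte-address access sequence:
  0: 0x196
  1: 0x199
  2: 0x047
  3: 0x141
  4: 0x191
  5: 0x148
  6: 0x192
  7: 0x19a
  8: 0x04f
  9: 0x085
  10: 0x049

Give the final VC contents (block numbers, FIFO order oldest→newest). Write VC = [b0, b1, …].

VC = [20, 8]

#0 0x196→b25/s1 MISS; vc=[]
#1 0x199→b25/s1 L1-HIT; vc=[]
#2 0x47→b4/s0 MISS; vc=[]
#3 0x141→b20/s0 MISS; vc=[4]
#4 0x191→b25/s1 L1-HIT; vc=[4]
#5 0x148→b20/s0 L1-HIT; vc=[4]
#6 0x192→b25/s1 L1-HIT; vc=[4]
#7 0x19a→b25/s1 L1-HIT; vc=[4]
#8 0x4f→b4/s0 VC-HIT; vc=[20]
#9 0x85→b8/s0 MISS; vc=[20,4]
#10 0x49→b4/s0 VC-HIT; vc=[20,8]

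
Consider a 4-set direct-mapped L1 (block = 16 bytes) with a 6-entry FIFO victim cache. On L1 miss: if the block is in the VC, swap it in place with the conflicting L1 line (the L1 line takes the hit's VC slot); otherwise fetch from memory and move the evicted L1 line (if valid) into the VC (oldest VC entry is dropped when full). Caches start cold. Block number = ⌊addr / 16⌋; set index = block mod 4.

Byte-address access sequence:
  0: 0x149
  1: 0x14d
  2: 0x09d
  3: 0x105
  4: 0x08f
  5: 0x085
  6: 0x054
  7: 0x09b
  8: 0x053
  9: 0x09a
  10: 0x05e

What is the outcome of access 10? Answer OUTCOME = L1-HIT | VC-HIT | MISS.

OUTCOME = VC-HIT

  [0] addr=0x149 blk=20 s=0: MISS | VC []
  [1] addr=0x14d blk=20 s=0: L1-HIT | VC []
  [2] addr=0x9d blk=9 s=1: MISS | VC []
  [3] addr=0x105 blk=16 s=0: MISS | VC [20]
  [4] addr=0x8f blk=8 s=0: MISS | VC [20, 16]
  [5] addr=0x85 blk=8 s=0: L1-HIT | VC [20, 16]
  [6] addr=0x54 blk=5 s=1: MISS | VC [20, 16, 9]
  [7] addr=0x9b blk=9 s=1: VC-HIT | VC [20, 16, 5]
  [8] addr=0x53 blk=5 s=1: VC-HIT | VC [20, 16, 9]
  [9] addr=0x9a blk=9 s=1: VC-HIT | VC [20, 16, 5]
  [10] addr=0x5e blk=5 s=1: VC-HIT | VC [20, 16, 9]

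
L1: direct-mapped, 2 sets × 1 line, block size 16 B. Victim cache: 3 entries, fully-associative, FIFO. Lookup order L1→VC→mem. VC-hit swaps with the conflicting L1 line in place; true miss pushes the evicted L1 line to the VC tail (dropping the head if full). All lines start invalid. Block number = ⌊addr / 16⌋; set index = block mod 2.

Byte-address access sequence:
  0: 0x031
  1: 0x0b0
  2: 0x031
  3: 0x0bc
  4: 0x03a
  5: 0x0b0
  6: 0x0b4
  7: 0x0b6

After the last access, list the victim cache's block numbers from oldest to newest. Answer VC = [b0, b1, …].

0: 0x31 (blk 3, set 1) → MISS  vc=[]
1: 0xb0 (blk 11, set 1) → MISS  vc=[3]
2: 0x31 (blk 3, set 1) → VC-HIT  vc=[11]
3: 0xbc (blk 11, set 1) → VC-HIT  vc=[3]
4: 0x3a (blk 3, set 1) → VC-HIT  vc=[11]
5: 0xb0 (blk 11, set 1) → VC-HIT  vc=[3]
6: 0xb4 (blk 11, set 1) → L1-HIT  vc=[3]
7: 0xb6 (blk 11, set 1) → L1-HIT  vc=[3]

VC = [3]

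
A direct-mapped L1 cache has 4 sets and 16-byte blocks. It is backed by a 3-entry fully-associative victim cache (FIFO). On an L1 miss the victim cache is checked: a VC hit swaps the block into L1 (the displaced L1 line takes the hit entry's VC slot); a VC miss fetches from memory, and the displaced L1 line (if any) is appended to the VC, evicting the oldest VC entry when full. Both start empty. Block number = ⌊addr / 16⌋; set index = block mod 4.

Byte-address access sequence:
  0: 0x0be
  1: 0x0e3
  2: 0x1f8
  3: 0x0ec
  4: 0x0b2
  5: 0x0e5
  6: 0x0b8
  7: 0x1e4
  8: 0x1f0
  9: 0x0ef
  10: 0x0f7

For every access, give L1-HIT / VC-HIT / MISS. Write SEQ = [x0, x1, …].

SEQ = [MISS, MISS, MISS, L1-HIT, VC-HIT, L1-HIT, L1-HIT, MISS, VC-HIT, VC-HIT, MISS]

  [0] addr=0xbe blk=11 s=3: MISS | VC []
  [1] addr=0xe3 blk=14 s=2: MISS | VC []
  [2] addr=0x1f8 blk=31 s=3: MISS | VC [11]
  [3] addr=0xec blk=14 s=2: L1-HIT | VC [11]
  [4] addr=0xb2 blk=11 s=3: VC-HIT | VC [31]
  [5] addr=0xe5 blk=14 s=2: L1-HIT | VC [31]
  [6] addr=0xb8 blk=11 s=3: L1-HIT | VC [31]
  [7] addr=0x1e4 blk=30 s=2: MISS | VC [31, 14]
  [8] addr=0x1f0 blk=31 s=3: VC-HIT | VC [11, 14]
  [9] addr=0xef blk=14 s=2: VC-HIT | VC [11, 30]
  [10] addr=0xf7 blk=15 s=3: MISS | VC [11, 30, 31]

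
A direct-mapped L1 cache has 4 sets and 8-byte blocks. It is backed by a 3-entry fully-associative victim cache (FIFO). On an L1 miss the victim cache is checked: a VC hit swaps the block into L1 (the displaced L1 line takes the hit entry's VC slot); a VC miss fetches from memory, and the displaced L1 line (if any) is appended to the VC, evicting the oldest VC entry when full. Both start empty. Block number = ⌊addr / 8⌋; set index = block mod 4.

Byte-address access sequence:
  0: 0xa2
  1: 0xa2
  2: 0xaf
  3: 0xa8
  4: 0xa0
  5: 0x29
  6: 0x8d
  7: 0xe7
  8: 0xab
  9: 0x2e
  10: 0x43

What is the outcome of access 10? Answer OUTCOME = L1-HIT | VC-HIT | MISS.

  [0] addr=0xa2 blk=20 s=0: MISS | VC []
  [1] addr=0xa2 blk=20 s=0: L1-HIT | VC []
  [2] addr=0xaf blk=21 s=1: MISS | VC []
  [3] addr=0xa8 blk=21 s=1: L1-HIT | VC []
  [4] addr=0xa0 blk=20 s=0: L1-HIT | VC []
  [5] addr=0x29 blk=5 s=1: MISS | VC [21]
  [6] addr=0x8d blk=17 s=1: MISS | VC [21, 5]
  [7] addr=0xe7 blk=28 s=0: MISS | VC [21, 5, 20]
  [8] addr=0xab blk=21 s=1: VC-HIT | VC [17, 5, 20]
  [9] addr=0x2e blk=5 s=1: VC-HIT | VC [17, 21, 20]
  [10] addr=0x43 blk=8 s=0: MISS | VC [21, 20, 28]

OUTCOME = MISS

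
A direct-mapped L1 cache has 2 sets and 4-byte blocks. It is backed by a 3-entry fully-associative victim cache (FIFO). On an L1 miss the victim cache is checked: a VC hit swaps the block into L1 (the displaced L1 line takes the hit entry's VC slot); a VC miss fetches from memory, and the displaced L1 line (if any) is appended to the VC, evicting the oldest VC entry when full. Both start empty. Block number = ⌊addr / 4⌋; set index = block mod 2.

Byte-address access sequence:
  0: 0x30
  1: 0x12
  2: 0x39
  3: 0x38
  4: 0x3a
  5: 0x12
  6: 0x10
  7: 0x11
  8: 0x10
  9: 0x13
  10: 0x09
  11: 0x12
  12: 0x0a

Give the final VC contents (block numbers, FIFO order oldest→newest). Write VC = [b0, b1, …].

  [0] addr=0x30 blk=12 s=0: MISS | VC []
  [1] addr=0x12 blk=4 s=0: MISS | VC [12]
  [2] addr=0x39 blk=14 s=0: MISS | VC [12, 4]
  [3] addr=0x38 blk=14 s=0: L1-HIT | VC [12, 4]
  [4] addr=0x3a blk=14 s=0: L1-HIT | VC [12, 4]
  [5] addr=0x12 blk=4 s=0: VC-HIT | VC [12, 14]
  [6] addr=0x10 blk=4 s=0: L1-HIT | VC [12, 14]
  [7] addr=0x11 blk=4 s=0: L1-HIT | VC [12, 14]
  [8] addr=0x10 blk=4 s=0: L1-HIT | VC [12, 14]
  [9] addr=0x13 blk=4 s=0: L1-HIT | VC [12, 14]
  [10] addr=0x9 blk=2 s=0: MISS | VC [12, 14, 4]
  [11] addr=0x12 blk=4 s=0: VC-HIT | VC [12, 14, 2]
  [12] addr=0xa blk=2 s=0: VC-HIT | VC [12, 14, 4]

VC = [12, 14, 4]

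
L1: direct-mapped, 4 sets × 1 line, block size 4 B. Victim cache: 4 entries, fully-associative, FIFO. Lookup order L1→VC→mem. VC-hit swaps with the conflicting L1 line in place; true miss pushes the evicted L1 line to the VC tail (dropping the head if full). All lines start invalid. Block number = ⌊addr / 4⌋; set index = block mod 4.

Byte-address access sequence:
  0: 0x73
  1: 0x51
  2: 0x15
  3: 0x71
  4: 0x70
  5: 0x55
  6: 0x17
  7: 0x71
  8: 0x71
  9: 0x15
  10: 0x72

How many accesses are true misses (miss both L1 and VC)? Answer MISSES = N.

MISSES = 4

#0 0x73→b28/s0 MISS; vc=[]
#1 0x51→b20/s0 MISS; vc=[28]
#2 0x15→b5/s1 MISS; vc=[28]
#3 0x71→b28/s0 VC-HIT; vc=[20]
#4 0x70→b28/s0 L1-HIT; vc=[20]
#5 0x55→b21/s1 MISS; vc=[20,5]
#6 0x17→b5/s1 VC-HIT; vc=[20,21]
#7 0x71→b28/s0 L1-HIT; vc=[20,21]
#8 0x71→b28/s0 L1-HIT; vc=[20,21]
#9 0x15→b5/s1 L1-HIT; vc=[20,21]
#10 0x72→b28/s0 L1-HIT; vc=[20,21]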